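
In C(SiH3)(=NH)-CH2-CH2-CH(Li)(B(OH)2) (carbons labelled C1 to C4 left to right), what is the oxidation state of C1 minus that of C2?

C1: 1C, 2N, 1Si → 0 + 2 − 1 = +1
C2: 2C, 2H → 0 − 2 = -2
Difference: +1 − (-2) = +3.

+3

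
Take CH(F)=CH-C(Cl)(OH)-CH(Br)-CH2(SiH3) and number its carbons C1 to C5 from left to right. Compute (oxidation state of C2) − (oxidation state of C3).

C2: 3C, 1H → 0 − 1 = -1
C3: 2C, 1O, 1Cl → 0 + 1 + 1 = +2
Difference: -1 − (+2) = -3.

-3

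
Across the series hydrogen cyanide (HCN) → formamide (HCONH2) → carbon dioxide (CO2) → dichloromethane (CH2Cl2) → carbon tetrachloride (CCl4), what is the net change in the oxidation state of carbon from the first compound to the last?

Carbon oxidation states along the series — hydrogen cyanide: +2, formamide: +2, carbon dioxide: +4, dichloromethane: 0, carbon tetrachloride: +4.
Net change = +4 − (+2) = +2.

+2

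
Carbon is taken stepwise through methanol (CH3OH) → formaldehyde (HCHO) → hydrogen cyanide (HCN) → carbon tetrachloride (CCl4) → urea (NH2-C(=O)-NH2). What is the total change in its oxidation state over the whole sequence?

+6

Carbon oxidation states along the series — methanol: -2, formaldehyde: 0, hydrogen cyanide: +2, carbon tetrachloride: +4, urea: +4.
Net change = +4 − (-2) = +6.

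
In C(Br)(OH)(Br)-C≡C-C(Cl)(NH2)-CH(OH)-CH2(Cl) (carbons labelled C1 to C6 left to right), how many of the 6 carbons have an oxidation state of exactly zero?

Tallying each carbon's bonds:
C1: 1C, 1O, 2Br → 0 + 1 + 2 = +3
C2: 4C → 0 = 0
C3: 4C → 0 = 0
C4: 2C, 1N, 1Cl → 0 + 1 + 1 = +2
C5: 2C, 1H, 1O → 0 − 1 + 1 = 0
C6: 1C, 2H, 1Cl → 0 − 2 + 1 = -1
3 carbons (C2, C3, C5) meet the condition.

3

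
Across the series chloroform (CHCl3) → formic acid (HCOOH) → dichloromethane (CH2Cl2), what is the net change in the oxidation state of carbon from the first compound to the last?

-2

Carbon oxidation states along the series — chloroform: +2, formic acid: +2, dichloromethane: 0.
Net change = 0 − (+2) = -2.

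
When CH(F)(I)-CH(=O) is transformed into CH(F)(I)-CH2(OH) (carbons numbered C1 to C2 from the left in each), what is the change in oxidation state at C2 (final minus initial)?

-2

Before: C2 has 1 bond to C, 1 bond to H, 2 bonds to O → oxidation state +1.
After: C2 has 1 bond to C, 2 bonds to H, 1 bond to O → oxidation state -1.
Δ = -1 − (+1) = -2, so this is a reduction at C2.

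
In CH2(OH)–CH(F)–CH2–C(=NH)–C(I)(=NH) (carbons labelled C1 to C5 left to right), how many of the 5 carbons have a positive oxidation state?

2

Count +1 for every bond to an atom more electronegative than carbon and −1 for every bond to one less electronegative; C–C bonds are 0. Tallying each carbon:
C1: 1C, 2H, 1O → 0 − 2 + 1 = -1
C2: 2C, 1H, 1F → 0 − 1 + 1 = 0
C3: 2C, 2H → 0 − 2 = -2
C4: 2C, 2N → 0 + 2 = +2
C5: 1C, 2N, 1I → 0 + 2 + 1 = +3
2 carbons (C4, C5) meet the condition.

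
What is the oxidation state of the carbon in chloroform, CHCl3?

The carbon has one bond to H (-1), one bond to Cl (+1), one bond to Cl (+1), one bond to Cl (+1).
Oxidation state = -1 + 1 + 1 + 1 = +2.

+2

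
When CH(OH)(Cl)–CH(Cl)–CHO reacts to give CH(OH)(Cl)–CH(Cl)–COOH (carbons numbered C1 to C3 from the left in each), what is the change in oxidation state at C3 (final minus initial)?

Before: C3 has 1 bond to C, 1 bond to H, 2 bonds to O → oxidation state +1.
After: C3 has 1 bond to C, 3 bonds to O → oxidation state +3.
Δ = +3 − (+1) = +2, so this is an oxidation at C3.

+2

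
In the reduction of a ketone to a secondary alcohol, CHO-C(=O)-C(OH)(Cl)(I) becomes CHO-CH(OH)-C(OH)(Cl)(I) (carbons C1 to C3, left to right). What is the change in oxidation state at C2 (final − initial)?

Before: C2 has 2 bonds to C, 2 bonds to O → oxidation state +2.
After: C2 has 2 bonds to C, 1 bond to H, 1 bond to O → oxidation state 0.
Δ = 0 − (+2) = -2, so this is a reduction at C2.

-2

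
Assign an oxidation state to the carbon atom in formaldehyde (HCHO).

The carbon has one bond to H (-1), one bond to H (-1), a double bond to O (2×+1 = +2).
Oxidation state = -1 − 1 + 2 = 0.

0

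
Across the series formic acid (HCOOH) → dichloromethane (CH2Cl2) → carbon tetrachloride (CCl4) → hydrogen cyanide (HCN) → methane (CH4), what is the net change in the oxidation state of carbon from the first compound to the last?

-6

Carbon oxidation states along the series — formic acid: +2, dichloromethane: 0, carbon tetrachloride: +4, hydrogen cyanide: +2, methane: -4.
Net change = -4 − (+2) = -6.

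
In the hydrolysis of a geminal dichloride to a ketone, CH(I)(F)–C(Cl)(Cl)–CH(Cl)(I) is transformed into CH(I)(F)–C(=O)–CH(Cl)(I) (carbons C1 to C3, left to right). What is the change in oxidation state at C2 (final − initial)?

Before: C2 has 2 bonds to C, 2 bonds to Cl → oxidation state +2.
After: C2 has 2 bonds to C, 2 bonds to O → oxidation state +2.
Δ = +2 − (+2) = 0, so no net redox change at C2.

0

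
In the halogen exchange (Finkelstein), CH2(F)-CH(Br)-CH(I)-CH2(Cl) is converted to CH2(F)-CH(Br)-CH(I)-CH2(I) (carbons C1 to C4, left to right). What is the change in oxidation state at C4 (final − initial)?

Before: C4 has 1 bond to C, 2 bonds to H, 1 bond to Cl → oxidation state -1.
After: C4 has 1 bond to C, 2 bonds to H, 1 bond to I → oxidation state -1.
Δ = -1 − (-1) = 0, so no net redox change at C4.

0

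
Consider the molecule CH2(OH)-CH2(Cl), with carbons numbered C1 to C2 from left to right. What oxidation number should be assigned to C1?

-1

Each bond to a more electronegative atom (O, N, halogen) counts +1, each bond to a less electronegative atom (H, metal, B, Si) counts −1, and each C–C bond counts 0.
C1 has one bond to C (0), one bond to H (-1), one bond to H (-1), one bond to O (+1).
Oxidation state = 0 − 1 − 1 + 1 = -1.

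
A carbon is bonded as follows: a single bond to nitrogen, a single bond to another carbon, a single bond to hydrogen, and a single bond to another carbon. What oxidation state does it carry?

The carbon has one bond to C (0), one bond to C (0), one bond to H (-1), one bond to N (+1).
Oxidation state = 0 + 0 − 1 + 1 = 0.

0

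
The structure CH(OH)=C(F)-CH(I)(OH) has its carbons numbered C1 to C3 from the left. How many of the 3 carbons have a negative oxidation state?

0

Tallying each carbon's bonds:
C1: 2C, 1H, 1O → 0 − 1 + 1 = 0
C2: 3C, 1F → 0 + 1 = +1
C3: 1C, 1H, 1O, 1I → 0 − 1 + 1 + 1 = +1
0 carbons meet the condition.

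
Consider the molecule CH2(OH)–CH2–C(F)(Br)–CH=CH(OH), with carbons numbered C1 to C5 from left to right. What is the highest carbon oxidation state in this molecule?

+2

Assign +1 per bond to O/N/halogen, −1 per bond to H or an electropositive element, and 0 per bond to carbon. Tallying each carbon:
C1: 1C, 2H, 1O → 0 − 2 + 1 = -1
C2: 2C, 2H → 0 − 2 = -2
C3: 2C, 1F, 1Br → 0 + 1 + 1 = +2
C4: 3C, 1H → 0 − 1 = -1
C5: 2C, 1H, 1O → 0 − 1 + 1 = 0
The highest value is +2.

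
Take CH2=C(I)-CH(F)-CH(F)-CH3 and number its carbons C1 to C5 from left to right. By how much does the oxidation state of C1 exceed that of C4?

C1: 2C, 2H → 0 − 2 = -2
C4: 2C, 1H, 1F → 0 − 1 + 1 = 0
Difference: -2 − (0) = -2.

-2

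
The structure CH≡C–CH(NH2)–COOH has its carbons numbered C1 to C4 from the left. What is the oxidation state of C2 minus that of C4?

C2: 4C → 0 = 0
C4: 1C, 3O → 0 + 3 = +3
Difference: 0 − (+3) = -3.

-3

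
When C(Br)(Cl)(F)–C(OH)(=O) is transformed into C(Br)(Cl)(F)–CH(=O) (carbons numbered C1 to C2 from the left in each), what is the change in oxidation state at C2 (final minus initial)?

-2

Before: C2 has 1 bond to C, 3 bonds to O → oxidation state +3.
After: C2 has 1 bond to C, 1 bond to H, 2 bonds to O → oxidation state +1.
Δ = +1 − (+3) = -2, so this is a reduction at C2.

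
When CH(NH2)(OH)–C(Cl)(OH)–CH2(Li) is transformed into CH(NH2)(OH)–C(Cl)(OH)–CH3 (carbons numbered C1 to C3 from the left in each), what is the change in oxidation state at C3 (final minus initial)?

Before: C3 has 1 bond to C, 2 bonds to H, 1 bond to Li → oxidation state -3.
After: C3 has 1 bond to C, 3 bonds to H → oxidation state -3.
Δ = -3 − (-3) = 0, so no net redox change at C3.

0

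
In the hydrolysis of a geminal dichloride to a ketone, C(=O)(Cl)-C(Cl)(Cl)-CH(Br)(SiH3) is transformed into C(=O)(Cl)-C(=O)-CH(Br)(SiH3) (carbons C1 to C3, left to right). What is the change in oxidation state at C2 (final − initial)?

Before: C2 has 2 bonds to C, 2 bonds to Cl → oxidation state +2.
After: C2 has 2 bonds to C, 2 bonds to O → oxidation state +2.
Δ = +2 − (+2) = 0, so no net redox change at C2.

0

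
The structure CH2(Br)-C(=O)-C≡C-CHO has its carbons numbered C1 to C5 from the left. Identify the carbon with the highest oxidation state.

Tallying each carbon's bonds:
C1: 1C, 2H, 1Br → 0 − 2 + 1 = -1
C2: 2C, 2O → 0 + 2 = +2
C3: 4C → 0 = 0
C4: 4C → 0 = 0
C5: 1C, 1H, 2O → 0 − 1 + 2 = +1
The most oxidised carbon is C2 at +2.

C2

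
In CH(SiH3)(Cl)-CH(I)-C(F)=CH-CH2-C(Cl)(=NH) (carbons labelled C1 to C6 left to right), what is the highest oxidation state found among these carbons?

+3

Tallying each carbon's bonds:
C1: 1C, 1H, 1Cl, 1Si → 0 − 1 + 1 − 1 = -1
C2: 2C, 1H, 1I → 0 − 1 + 1 = 0
C3: 3C, 1F → 0 + 1 = +1
C4: 3C, 1H → 0 − 1 = -1
C5: 2C, 2H → 0 − 2 = -2
C6: 1C, 2N, 1Cl → 0 + 2 + 1 = +3
The highest value is +3.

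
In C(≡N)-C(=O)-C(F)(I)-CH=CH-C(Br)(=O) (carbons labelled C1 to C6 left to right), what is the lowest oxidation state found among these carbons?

Tallying each carbon's bonds:
C1: 1C, 3N → 0 + 3 = +3
C2: 2C, 2O → 0 + 2 = +2
C3: 2C, 1F, 1I → 0 + 1 + 1 = +2
C4: 3C, 1H → 0 − 1 = -1
C5: 3C, 1H → 0 − 1 = -1
C6: 1C, 2O, 1Br → 0 + 2 + 1 = +3
The lowest value is -1.

-1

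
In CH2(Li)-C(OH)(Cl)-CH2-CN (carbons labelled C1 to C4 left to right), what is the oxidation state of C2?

C2 has one bond to C (0), one bond to C (0), one bond to O (+1), one bond to Cl (+1).
Oxidation state = 0 + 0 + 1 + 1 = +2.

+2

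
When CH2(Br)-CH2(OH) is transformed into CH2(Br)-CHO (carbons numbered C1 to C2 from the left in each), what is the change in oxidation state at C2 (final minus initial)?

Before: C2 has 1 bond to C, 2 bonds to H, 1 bond to O → oxidation state -1.
After: C2 has 1 bond to C, 1 bond to H, 2 bonds to O → oxidation state +1.
Δ = +1 − (-1) = +2, so this is an oxidation at C2.

+2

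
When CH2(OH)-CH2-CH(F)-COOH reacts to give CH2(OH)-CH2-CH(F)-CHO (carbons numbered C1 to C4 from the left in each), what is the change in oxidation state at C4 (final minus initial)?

Before: C4 has 1 bond to C, 3 bonds to O → oxidation state +3.
After: C4 has 1 bond to C, 1 bond to H, 2 bonds to O → oxidation state +1.
Δ = +1 − (+3) = -2, so this is a reduction at C4.

-2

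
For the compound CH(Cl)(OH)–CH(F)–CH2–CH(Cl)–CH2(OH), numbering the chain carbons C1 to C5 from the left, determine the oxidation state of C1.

+1

C1 has one bond to C (0), one bond to Cl (+1), one bond to O (+1), one bond to H (-1).
Oxidation state = 0 + 1 + 1 − 1 = +1.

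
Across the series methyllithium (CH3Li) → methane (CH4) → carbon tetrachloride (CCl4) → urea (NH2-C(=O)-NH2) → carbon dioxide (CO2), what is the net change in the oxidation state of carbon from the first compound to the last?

+8

Carbon oxidation states along the series — methyllithium: -4, methane: -4, carbon tetrachloride: +4, urea: +4, carbon dioxide: +4.
Net change = +4 − (-4) = +8.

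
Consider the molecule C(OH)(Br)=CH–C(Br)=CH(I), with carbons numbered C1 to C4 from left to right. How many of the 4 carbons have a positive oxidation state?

2

Tallying each carbon's bonds:
C1: 2C, 1O, 1Br → 0 + 1 + 1 = +2
C2: 3C, 1H → 0 − 1 = -1
C3: 3C, 1Br → 0 + 1 = +1
C4: 2C, 1H, 1I → 0 − 1 + 1 = 0
2 carbons (C1, C3) meet the condition.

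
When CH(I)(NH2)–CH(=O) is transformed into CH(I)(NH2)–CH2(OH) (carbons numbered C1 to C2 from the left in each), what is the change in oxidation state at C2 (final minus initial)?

-2

Before: C2 has 1 bond to C, 1 bond to H, 2 bonds to O → oxidation state +1.
After: C2 has 1 bond to C, 2 bonds to H, 1 bond to O → oxidation state -1.
Δ = -1 − (+1) = -2, so this is a reduction at C2.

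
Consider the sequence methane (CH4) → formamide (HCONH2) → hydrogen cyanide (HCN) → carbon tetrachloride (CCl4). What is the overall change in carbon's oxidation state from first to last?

+8

Carbon oxidation states along the series — methane: -4, formamide: +2, hydrogen cyanide: +2, carbon tetrachloride: +4.
Net change = +4 − (-4) = +8.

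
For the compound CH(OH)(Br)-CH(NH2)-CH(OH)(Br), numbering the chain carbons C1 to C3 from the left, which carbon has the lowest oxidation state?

Tallying each carbon's bonds:
C1: 1C, 1H, 1O, 1Br → 0 − 1 + 1 + 1 = +1
C2: 2C, 1H, 1N → 0 − 1 + 1 = 0
C3: 1C, 1H, 1O, 1Br → 0 − 1 + 1 + 1 = +1
The most reduced carbon is C2 at 0.

C2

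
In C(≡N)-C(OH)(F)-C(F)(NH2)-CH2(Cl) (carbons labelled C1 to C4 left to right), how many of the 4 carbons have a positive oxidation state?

Each bond to a more electronegative atom (O, N, halogen) counts +1, each bond to a less electronegative atom (H, metal, B, Si) counts −1, and each C–C bond counts 0. Tallying each carbon:
C1: 1C, 3N → 0 + 3 = +3
C2: 2C, 1O, 1F → 0 + 1 + 1 = +2
C3: 2C, 1N, 1F → 0 + 1 + 1 = +2
C4: 1C, 2H, 1Cl → 0 − 2 + 1 = -1
3 carbons (C1, C2, C3) meet the condition.

3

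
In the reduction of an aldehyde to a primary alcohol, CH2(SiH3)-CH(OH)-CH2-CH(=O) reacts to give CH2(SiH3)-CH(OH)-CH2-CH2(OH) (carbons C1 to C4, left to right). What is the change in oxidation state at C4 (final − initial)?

-2

Before: C4 has 1 bond to C, 1 bond to H, 2 bonds to O → oxidation state +1.
After: C4 has 1 bond to C, 2 bonds to H, 1 bond to O → oxidation state -1.
Δ = -1 − (+1) = -2, so this is a reduction at C4.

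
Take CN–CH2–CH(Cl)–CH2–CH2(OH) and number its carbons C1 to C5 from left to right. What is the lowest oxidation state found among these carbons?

Assign +1 per bond to O/N/halogen, −1 per bond to H or an electropositive element, and 0 per bond to carbon. Tallying each carbon:
C1: 1C, 3N → 0 + 3 = +3
C2: 2C, 2H → 0 − 2 = -2
C3: 2C, 1H, 1Cl → 0 − 1 + 1 = 0
C4: 2C, 2H → 0 − 2 = -2
C5: 1C, 2H, 1O → 0 − 2 + 1 = -1
The lowest value is -2.

-2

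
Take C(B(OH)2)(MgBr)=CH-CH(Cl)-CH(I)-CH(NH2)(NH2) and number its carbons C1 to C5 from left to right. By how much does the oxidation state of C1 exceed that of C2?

-1

C1: 2C, 1Mg, 1B → 0 − 1 − 1 = -2
C2: 3C, 1H → 0 − 1 = -1
Difference: -2 − (-1) = -1.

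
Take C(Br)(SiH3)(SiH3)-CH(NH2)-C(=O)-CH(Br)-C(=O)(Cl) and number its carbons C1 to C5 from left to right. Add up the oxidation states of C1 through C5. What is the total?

+4

Tallying each carbon's bonds:
C1: 1C, 1Br, 2Si → 0 + 1 − 2 = -1
C2: 2C, 1H, 1N → 0 − 1 + 1 = 0
C3: 2C, 2O → 0 + 2 = +2
C4: 2C, 1H, 1Br → 0 − 1 + 1 = 0
C5: 1C, 2O, 1Cl → 0 + 2 + 1 = +3
Sum = -1 + 0 + 2 + 0 + 3 = +4.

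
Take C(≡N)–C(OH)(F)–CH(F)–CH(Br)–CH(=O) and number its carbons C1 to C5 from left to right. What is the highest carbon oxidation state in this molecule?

Each bond to a more electronegative atom (O, N, halogen) counts +1, each bond to a less electronegative atom (H, metal, B, Si) counts −1, and each C–C bond counts 0. Tallying each carbon:
C1: 1C, 3N → 0 + 3 = +3
C2: 2C, 1O, 1F → 0 + 1 + 1 = +2
C3: 2C, 1H, 1F → 0 − 1 + 1 = 0
C4: 2C, 1H, 1Br → 0 − 1 + 1 = 0
C5: 1C, 1H, 2O → 0 − 1 + 2 = +1
The highest value is +3.

+3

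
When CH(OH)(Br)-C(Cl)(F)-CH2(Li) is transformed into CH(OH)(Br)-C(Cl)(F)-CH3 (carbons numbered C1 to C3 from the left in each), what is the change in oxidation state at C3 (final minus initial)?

Before: C3 has 1 bond to C, 2 bonds to H, 1 bond to Li → oxidation state -3.
After: C3 has 1 bond to C, 3 bonds to H → oxidation state -3.
Δ = -3 − (-3) = 0, so no net redox change at C3.

0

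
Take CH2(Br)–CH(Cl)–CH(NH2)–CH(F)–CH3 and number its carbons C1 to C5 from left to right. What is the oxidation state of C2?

C2 has one bond to C (0), one bond to C (0), one bond to H (-1), one bond to Cl (+1).
Oxidation state = 0 + 0 − 1 + 1 = 0.

0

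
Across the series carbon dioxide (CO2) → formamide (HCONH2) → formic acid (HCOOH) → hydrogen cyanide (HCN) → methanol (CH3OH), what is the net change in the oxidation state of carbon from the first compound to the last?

-6

Carbon oxidation states along the series — carbon dioxide: +4, formamide: +2, formic acid: +2, hydrogen cyanide: +2, methanol: -2.
Net change = -2 − (+4) = -6.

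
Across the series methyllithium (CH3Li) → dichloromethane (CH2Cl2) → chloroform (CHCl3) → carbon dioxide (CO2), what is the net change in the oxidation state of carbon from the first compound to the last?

+8

Carbon oxidation states along the series — methyllithium: -4, dichloromethane: 0, chloroform: +2, carbon dioxide: +4.
Net change = +4 − (-4) = +8.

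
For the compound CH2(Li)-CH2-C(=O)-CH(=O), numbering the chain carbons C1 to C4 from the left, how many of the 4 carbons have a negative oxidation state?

Count +1 for every bond to an atom more electronegative than carbon and −1 for every bond to one less electronegative; C–C bonds are 0. Tallying each carbon:
C1: 1C, 2H, 1Li → 0 − 2 − 1 = -3
C2: 2C, 2H → 0 − 2 = -2
C3: 2C, 2O → 0 + 2 = +2
C4: 1C, 1H, 2O → 0 − 1 + 2 = +1
2 carbons (C1, C2) meet the condition.

2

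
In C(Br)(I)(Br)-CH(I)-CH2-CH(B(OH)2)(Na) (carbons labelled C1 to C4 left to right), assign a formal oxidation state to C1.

C1 has one bond to C (0), one bond to Br (+1), one bond to I (+1), one bond to Br (+1).
Oxidation state = 0 + 1 + 1 + 1 = +3.

+3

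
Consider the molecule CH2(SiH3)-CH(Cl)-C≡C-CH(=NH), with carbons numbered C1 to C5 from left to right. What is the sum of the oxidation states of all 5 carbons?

-2

Tallying each carbon's bonds:
C1: 1C, 2H, 1Si → 0 − 2 − 1 = -3
C2: 2C, 1H, 1Cl → 0 − 1 + 1 = 0
C3: 4C → 0 = 0
C4: 4C → 0 = 0
C5: 1C, 1H, 2N → 0 − 1 + 2 = +1
Sum = -3 + 0 + 0 + 0 + 1 = -2.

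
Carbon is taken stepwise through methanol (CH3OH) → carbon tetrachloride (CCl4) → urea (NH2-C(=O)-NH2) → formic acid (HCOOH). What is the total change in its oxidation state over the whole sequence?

Carbon oxidation states along the series — methanol: -2, carbon tetrachloride: +4, urea: +4, formic acid: +2.
Net change = +2 − (-2) = +4.

+4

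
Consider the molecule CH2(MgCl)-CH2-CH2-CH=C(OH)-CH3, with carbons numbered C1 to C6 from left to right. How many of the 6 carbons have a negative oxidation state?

Tallying each carbon's bonds:
C1: 1C, 2H, 1Mg → 0 − 2 − 1 = -3
C2: 2C, 2H → 0 − 2 = -2
C3: 2C, 2H → 0 − 2 = -2
C4: 3C, 1H → 0 − 1 = -1
C5: 3C, 1O → 0 + 1 = +1
C6: 1C, 3H → 0 − 3 = -3
5 carbons (C1, C2, C3, C4, C6) meet the condition.

5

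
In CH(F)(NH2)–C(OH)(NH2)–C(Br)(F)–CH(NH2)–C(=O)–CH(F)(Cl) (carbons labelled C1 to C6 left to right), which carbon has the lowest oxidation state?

C4

Assign +1 per bond to O/N/halogen, −1 per bond to H or an electropositive element, and 0 per bond to carbon. Tallying each carbon:
C1: 1C, 1H, 1N, 1F → 0 − 1 + 1 + 1 = +1
C2: 2C, 1O, 1N → 0 + 1 + 1 = +2
C3: 2C, 1F, 1Br → 0 + 1 + 1 = +2
C4: 2C, 1H, 1N → 0 − 1 + 1 = 0
C5: 2C, 2O → 0 + 2 = +2
C6: 1C, 1H, 1F, 1Cl → 0 − 1 + 1 + 1 = +1
The most reduced carbon is C4 at 0.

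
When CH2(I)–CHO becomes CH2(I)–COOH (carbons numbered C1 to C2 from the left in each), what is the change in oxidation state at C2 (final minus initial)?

+2

Before: C2 has 1 bond to C, 1 bond to H, 2 bonds to O → oxidation state +1.
After: C2 has 1 bond to C, 3 bonds to O → oxidation state +3.
Δ = +3 − (+1) = +2, so this is an oxidation at C2.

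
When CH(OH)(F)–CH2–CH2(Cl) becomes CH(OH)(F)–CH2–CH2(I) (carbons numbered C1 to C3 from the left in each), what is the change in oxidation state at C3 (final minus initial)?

Before: C3 has 1 bond to C, 2 bonds to H, 1 bond to Cl → oxidation state -1.
After: C3 has 1 bond to C, 2 bonds to H, 1 bond to I → oxidation state -1.
Δ = -1 − (-1) = 0, so no net redox change at C3.

0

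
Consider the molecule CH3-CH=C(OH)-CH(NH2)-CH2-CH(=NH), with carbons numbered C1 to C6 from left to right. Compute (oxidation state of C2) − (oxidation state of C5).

+1

C2: 3C, 1H → 0 − 1 = -1
C5: 2C, 2H → 0 − 2 = -2
Difference: -1 − (-2) = +1.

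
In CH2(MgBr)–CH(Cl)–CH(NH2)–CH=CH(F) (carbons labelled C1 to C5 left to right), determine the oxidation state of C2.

0

Bonds to more-electronegative neighbours contribute +1 each, bonds to H or metals contribute −1 each, and C–C bonds contribute 0.
C2 has one bond to C (0), one bond to C (0), one bond to Cl (+1), one bond to H (-1).
Oxidation state = 0 + 0 + 1 − 1 = 0.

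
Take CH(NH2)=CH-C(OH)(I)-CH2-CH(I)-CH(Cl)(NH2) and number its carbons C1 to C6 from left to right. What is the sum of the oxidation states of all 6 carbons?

0

Tallying each carbon's bonds:
C1: 2C, 1H, 1N → 0 − 1 + 1 = 0
C2: 3C, 1H → 0 − 1 = -1
C3: 2C, 1O, 1I → 0 + 1 + 1 = +2
C4: 2C, 2H → 0 − 2 = -2
C5: 2C, 1H, 1I → 0 − 1 + 1 = 0
C6: 1C, 1H, 1N, 1Cl → 0 − 1 + 1 + 1 = +1
Sum = 0 − 1 + 2 − 2 + 0 + 1 = 0.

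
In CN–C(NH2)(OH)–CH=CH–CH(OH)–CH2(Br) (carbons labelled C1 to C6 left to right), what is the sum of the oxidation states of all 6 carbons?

Count +1 for every bond to an atom more electronegative than carbon and −1 for every bond to one less electronegative; C–C bonds are 0. Tallying each carbon:
C1: 1C, 3N → 0 + 3 = +3
C2: 2C, 1O, 1N → 0 + 1 + 1 = +2
C3: 3C, 1H → 0 − 1 = -1
C4: 3C, 1H → 0 − 1 = -1
C5: 2C, 1H, 1O → 0 − 1 + 1 = 0
C6: 1C, 2H, 1Br → 0 − 2 + 1 = -1
Sum = +3 + 2 − 1 − 1 + 0 − 1 = +2.

+2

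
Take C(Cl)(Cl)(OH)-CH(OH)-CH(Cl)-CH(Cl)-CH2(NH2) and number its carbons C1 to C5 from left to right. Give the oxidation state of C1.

C1 has one bond to C (0), one bond to Cl (+1), one bond to Cl (+1), one bond to O (+1).
Oxidation state = 0 + 1 + 1 + 1 = +3.

+3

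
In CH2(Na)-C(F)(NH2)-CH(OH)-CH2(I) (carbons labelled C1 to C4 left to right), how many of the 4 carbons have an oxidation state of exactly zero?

Each bond to a more electronegative atom (O, N, halogen) counts +1, each bond to a less electronegative atom (H, metal, B, Si) counts −1, and each C–C bond counts 0. Tallying each carbon:
C1: 1C, 2H, 1Na → 0 − 2 − 1 = -3
C2: 2C, 1N, 1F → 0 + 1 + 1 = +2
C3: 2C, 1H, 1O → 0 − 1 + 1 = 0
C4: 1C, 2H, 1I → 0 − 2 + 1 = -1
1 carbon (C3) meets the condition.

1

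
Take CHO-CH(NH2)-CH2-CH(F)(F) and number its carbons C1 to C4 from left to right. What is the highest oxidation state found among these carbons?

Count +1 for every bond to an atom more electronegative than carbon and −1 for every bond to one less electronegative; C–C bonds are 0. Tallying each carbon:
C1: 1C, 1H, 2O → 0 − 1 + 2 = +1
C2: 2C, 1H, 1N → 0 − 1 + 1 = 0
C3: 2C, 2H → 0 − 2 = -2
C4: 1C, 1H, 2F → 0 − 1 + 2 = +1
The highest value is +1.

+1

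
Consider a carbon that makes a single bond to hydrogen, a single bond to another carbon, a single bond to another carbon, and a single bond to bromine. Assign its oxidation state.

Count +1 for every bond to an atom more electronegative than carbon and −1 for every bond to one less electronegative; C–C bonds are 0.
The carbon has one bond to C (0), one bond to C (0), one bond to H (-1), one bond to Br (+1).
Oxidation state = 0 + 0 − 1 + 1 = 0.

0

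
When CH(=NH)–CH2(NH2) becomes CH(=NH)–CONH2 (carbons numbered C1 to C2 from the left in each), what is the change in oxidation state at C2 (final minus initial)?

+4

Before: C2 has 1 bond to C, 2 bonds to H, 1 bond to N → oxidation state -1.
After: C2 has 1 bond to C, 2 bonds to O, 1 bond to N → oxidation state +3.
Δ = +3 − (-1) = +4, so this is an oxidation at C2.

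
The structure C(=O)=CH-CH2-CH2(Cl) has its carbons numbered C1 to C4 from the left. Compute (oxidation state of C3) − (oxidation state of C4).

C3: 2C, 2H → 0 − 2 = -2
C4: 1C, 2H, 1Cl → 0 − 2 + 1 = -1
Difference: -2 − (-1) = -1.

-1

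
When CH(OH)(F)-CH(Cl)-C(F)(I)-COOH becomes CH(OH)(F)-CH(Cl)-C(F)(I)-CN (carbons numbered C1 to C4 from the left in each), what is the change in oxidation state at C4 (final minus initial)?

0

Before: C4 has 1 bond to C, 3 bonds to O → oxidation state +3.
After: C4 has 1 bond to C, 3 bonds to N → oxidation state +3.
Δ = +3 − (+3) = 0, so no net redox change at C4.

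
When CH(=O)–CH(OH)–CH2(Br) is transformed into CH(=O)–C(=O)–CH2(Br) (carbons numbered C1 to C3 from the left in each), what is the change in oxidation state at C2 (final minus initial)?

+2

Before: C2 has 2 bonds to C, 1 bond to H, 1 bond to O → oxidation state 0.
After: C2 has 2 bonds to C, 2 bonds to O → oxidation state +2.
Δ = +2 − (0) = +2, so this is an oxidation at C2.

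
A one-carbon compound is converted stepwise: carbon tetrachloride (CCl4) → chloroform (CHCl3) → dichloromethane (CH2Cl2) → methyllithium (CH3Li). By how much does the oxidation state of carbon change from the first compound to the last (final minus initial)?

Carbon oxidation states along the series — carbon tetrachloride: +4, chloroform: +2, dichloromethane: 0, methyllithium: -4.
Net change = -4 − (+4) = -8.

-8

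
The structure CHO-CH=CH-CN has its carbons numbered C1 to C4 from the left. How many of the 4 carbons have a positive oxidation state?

Tallying each carbon's bonds:
C1: 1C, 1H, 2O → 0 − 1 + 2 = +1
C2: 3C, 1H → 0 − 1 = -1
C3: 3C, 1H → 0 − 1 = -1
C4: 1C, 3N → 0 + 3 = +3
2 carbons (C1, C4) meet the condition.

2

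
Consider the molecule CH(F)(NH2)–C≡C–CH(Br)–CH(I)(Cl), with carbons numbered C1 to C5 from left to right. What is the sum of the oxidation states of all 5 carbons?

Count +1 for every bond to an atom more electronegative than carbon and −1 for every bond to one less electronegative; C–C bonds are 0. Tallying each carbon:
C1: 1C, 1H, 1N, 1F → 0 − 1 + 1 + 1 = +1
C2: 4C → 0 = 0
C3: 4C → 0 = 0
C4: 2C, 1H, 1Br → 0 − 1 + 1 = 0
C5: 1C, 1H, 1Cl, 1I → 0 − 1 + 1 + 1 = +1
Sum = +1 + 0 + 0 + 0 + 1 = +2.

+2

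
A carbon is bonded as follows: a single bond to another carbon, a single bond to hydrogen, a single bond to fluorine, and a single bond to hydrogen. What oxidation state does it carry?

The carbon has one bond to C (0), one bond to H (-1), one bond to F (+1), one bond to H (-1).
Oxidation state = 0 − 1 + 1 − 1 = -1.

-1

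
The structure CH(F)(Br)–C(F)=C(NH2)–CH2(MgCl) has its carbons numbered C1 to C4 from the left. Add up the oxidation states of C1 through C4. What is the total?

Tallying each carbon's bonds:
C1: 1C, 1H, 1F, 1Br → 0 − 1 + 1 + 1 = +1
C2: 3C, 1F → 0 + 1 = +1
C3: 3C, 1N → 0 + 1 = +1
C4: 1C, 2H, 1Mg → 0 − 2 − 1 = -3
Sum = +1 + 1 + 1 − 3 = 0.

0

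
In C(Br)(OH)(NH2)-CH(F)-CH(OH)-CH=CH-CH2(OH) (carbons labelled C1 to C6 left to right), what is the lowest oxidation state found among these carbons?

-1

Tallying each carbon's bonds:
C1: 1C, 1O, 1N, 1Br → 0 + 1 + 1 + 1 = +3
C2: 2C, 1H, 1F → 0 − 1 + 1 = 0
C3: 2C, 1H, 1O → 0 − 1 + 1 = 0
C4: 3C, 1H → 0 − 1 = -1
C5: 3C, 1H → 0 − 1 = -1
C6: 1C, 2H, 1O → 0 − 2 + 1 = -1
The lowest value is -1.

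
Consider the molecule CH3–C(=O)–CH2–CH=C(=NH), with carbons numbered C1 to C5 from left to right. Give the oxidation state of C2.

C2 has one bond to C (0), one bond to C (0), a double bond to O (2×+1 = +2).
Oxidation state = 0 + 0 + 2 = +2.

+2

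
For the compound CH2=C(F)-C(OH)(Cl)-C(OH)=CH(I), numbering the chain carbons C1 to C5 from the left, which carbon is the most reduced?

C1

Tallying each carbon's bonds:
C1: 2C, 2H → 0 − 2 = -2
C2: 3C, 1F → 0 + 1 = +1
C3: 2C, 1O, 1Cl → 0 + 1 + 1 = +2
C4: 3C, 1O → 0 + 1 = +1
C5: 2C, 1H, 1I → 0 − 1 + 1 = 0
The most reduced carbon is C1 at -2.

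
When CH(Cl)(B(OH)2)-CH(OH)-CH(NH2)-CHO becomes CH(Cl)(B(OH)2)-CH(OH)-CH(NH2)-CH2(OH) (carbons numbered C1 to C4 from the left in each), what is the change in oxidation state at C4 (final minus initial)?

Before: C4 has 1 bond to C, 1 bond to H, 2 bonds to O → oxidation state +1.
After: C4 has 1 bond to C, 2 bonds to H, 1 bond to O → oxidation state -1.
Δ = -1 − (+1) = -2, so this is a reduction at C4.

-2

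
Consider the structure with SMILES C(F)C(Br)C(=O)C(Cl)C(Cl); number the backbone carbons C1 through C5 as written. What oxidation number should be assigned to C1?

-1

Bonds to more-electronegative neighbours contribute +1 each, bonds to H or metals contribute −1 each, and C–C bonds contribute 0.
C1 has one bond to C (0), one bond to F (+1), one bond to H (-1), one bond to H (-1).
Oxidation state = 0 + 1 − 1 − 1 = -1.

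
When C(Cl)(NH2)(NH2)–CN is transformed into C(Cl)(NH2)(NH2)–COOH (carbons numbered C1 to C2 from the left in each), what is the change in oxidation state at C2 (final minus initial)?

Before: C2 has 1 bond to C, 3 bonds to N → oxidation state +3.
After: C2 has 1 bond to C, 3 bonds to O → oxidation state +3.
Δ = +3 − (+3) = 0, so no net redox change at C2.

0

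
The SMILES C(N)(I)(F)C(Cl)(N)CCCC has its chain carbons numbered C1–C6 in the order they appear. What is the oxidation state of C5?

-2

C5 has one bond to C (0), one bond to C (0), one bond to H (-1), one bond to H (-1).
Oxidation state = 0 + 0 − 1 − 1 = -2.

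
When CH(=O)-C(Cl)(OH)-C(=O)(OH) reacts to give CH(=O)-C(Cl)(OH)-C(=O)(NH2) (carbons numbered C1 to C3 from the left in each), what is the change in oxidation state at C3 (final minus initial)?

Before: C3 has 1 bond to C, 3 bonds to O → oxidation state +3.
After: C3 has 1 bond to C, 2 bonds to O, 1 bond to N → oxidation state +3.
Δ = +3 − (+3) = 0, so no net redox change at C3.

0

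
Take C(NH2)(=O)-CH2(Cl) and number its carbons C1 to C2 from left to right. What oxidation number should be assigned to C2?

C2 has one bond to C (0), one bond to H (-1), one bond to Cl (+1), one bond to H (-1).
Oxidation state = 0 − 1 + 1 − 1 = -1.

-1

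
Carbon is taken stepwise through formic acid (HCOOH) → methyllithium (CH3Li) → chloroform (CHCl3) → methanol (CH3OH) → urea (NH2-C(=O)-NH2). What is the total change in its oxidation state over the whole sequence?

+2

Carbon oxidation states along the series — formic acid: +2, methyllithium: -4, chloroform: +2, methanol: -2, urea: +4.
Net change = +4 − (+2) = +2.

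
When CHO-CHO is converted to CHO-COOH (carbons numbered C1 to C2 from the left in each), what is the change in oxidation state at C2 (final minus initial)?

+2

Before: C2 has 1 bond to C, 1 bond to H, 2 bonds to O → oxidation state +1.
After: C2 has 1 bond to C, 3 bonds to O → oxidation state +3.
Δ = +3 − (+1) = +2, so this is an oxidation at C2.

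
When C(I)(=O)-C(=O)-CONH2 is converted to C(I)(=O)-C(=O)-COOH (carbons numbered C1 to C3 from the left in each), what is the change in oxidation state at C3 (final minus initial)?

0

Before: C3 has 1 bond to C, 2 bonds to O, 1 bond to N → oxidation state +3.
After: C3 has 1 bond to C, 3 bonds to O → oxidation state +3.
Δ = +3 − (+3) = 0, so no net redox change at C3.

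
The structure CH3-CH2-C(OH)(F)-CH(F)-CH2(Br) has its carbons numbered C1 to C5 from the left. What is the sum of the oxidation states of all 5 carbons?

Bonds to more-electronegative neighbours contribute +1 each, bonds to H or metals contribute −1 each, and C–C bonds contribute 0. Tallying each carbon:
C1: 1C, 3H → 0 − 3 = -3
C2: 2C, 2H → 0 − 2 = -2
C3: 2C, 1O, 1F → 0 + 1 + 1 = +2
C4: 2C, 1H, 1F → 0 − 1 + 1 = 0
C5: 1C, 2H, 1Br → 0 − 2 + 1 = -1
Sum = -3 − 2 + 2 + 0 − 1 = -4.

-4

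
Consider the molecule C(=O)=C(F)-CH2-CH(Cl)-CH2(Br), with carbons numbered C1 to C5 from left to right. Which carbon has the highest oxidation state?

C1

Tallying each carbon's bonds:
C1: 2C, 2O → 0 + 2 = +2
C2: 3C, 1F → 0 + 1 = +1
C3: 2C, 2H → 0 − 2 = -2
C4: 2C, 1H, 1Cl → 0 − 1 + 1 = 0
C5: 1C, 2H, 1Br → 0 − 2 + 1 = -1
The most oxidised carbon is C1 at +2.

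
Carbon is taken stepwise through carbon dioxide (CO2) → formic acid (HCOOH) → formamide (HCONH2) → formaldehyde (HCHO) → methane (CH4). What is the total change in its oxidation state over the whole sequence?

Carbon oxidation states along the series — carbon dioxide: +4, formic acid: +2, formamide: +2, formaldehyde: 0, methane: -4.
Net change = -4 − (+4) = -8.

-8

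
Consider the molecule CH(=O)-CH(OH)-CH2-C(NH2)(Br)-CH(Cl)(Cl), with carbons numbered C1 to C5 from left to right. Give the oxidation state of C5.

Each bond to a more electronegative atom (O, N, halogen) counts +1, each bond to a less electronegative atom (H, metal, B, Si) counts −1, and each C–C bond counts 0.
C5 has one bond to C (0), one bond to Cl (+1), one bond to H (-1), one bond to Cl (+1).
Oxidation state = 0 + 1 − 1 + 1 = +1.

+1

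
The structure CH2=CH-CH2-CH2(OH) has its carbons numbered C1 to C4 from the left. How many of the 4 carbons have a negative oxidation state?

Count +1 for every bond to an atom more electronegative than carbon and −1 for every bond to one less electronegative; C–C bonds are 0. Tallying each carbon:
C1: 2C, 2H → 0 − 2 = -2
C2: 3C, 1H → 0 − 1 = -1
C3: 2C, 2H → 0 − 2 = -2
C4: 1C, 2H, 1O → 0 − 2 + 1 = -1
4 carbons (C1, C2, C3, C4) meet the condition.

4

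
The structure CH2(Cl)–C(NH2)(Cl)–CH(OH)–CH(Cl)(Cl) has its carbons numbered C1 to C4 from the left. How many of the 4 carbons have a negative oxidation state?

Each bond to a more electronegative atom (O, N, halogen) counts +1, each bond to a less electronegative atom (H, metal, B, Si) counts −1, and each C–C bond counts 0. Tallying each carbon:
C1: 1C, 2H, 1Cl → 0 − 2 + 1 = -1
C2: 2C, 1N, 1Cl → 0 + 1 + 1 = +2
C3: 2C, 1H, 1O → 0 − 1 + 1 = 0
C4: 1C, 1H, 2Cl → 0 − 1 + 2 = +1
1 carbon (C1) meets the condition.

1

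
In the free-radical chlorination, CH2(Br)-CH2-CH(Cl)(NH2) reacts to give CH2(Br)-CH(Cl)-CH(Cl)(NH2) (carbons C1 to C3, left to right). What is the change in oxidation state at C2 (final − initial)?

+2

Before: C2 has 2 bonds to C, 2 bonds to H → oxidation state -2.
After: C2 has 2 bonds to C, 1 bond to H, 1 bond to Cl → oxidation state 0.
Δ = 0 − (-2) = +2, so this is an oxidation at C2.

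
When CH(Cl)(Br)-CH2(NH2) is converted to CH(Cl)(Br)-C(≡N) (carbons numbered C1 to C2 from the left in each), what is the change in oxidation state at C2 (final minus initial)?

Before: C2 has 1 bond to C, 2 bonds to H, 1 bond to N → oxidation state -1.
After: C2 has 1 bond to C, 3 bonds to N → oxidation state +3.
Δ = +3 − (-1) = +4, so this is an oxidation at C2.

+4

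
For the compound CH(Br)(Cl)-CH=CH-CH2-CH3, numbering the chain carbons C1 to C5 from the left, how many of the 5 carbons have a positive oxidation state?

Each bond to a more electronegative atom (O, N, halogen) counts +1, each bond to a less electronegative atom (H, metal, B, Si) counts −1, and each C–C bond counts 0. Tallying each carbon:
C1: 1C, 1H, 1Cl, 1Br → 0 − 1 + 1 + 1 = +1
C2: 3C, 1H → 0 − 1 = -1
C3: 3C, 1H → 0 − 1 = -1
C4: 2C, 2H → 0 − 2 = -2
C5: 1C, 3H → 0 − 3 = -3
1 carbon (C1) meets the condition.

1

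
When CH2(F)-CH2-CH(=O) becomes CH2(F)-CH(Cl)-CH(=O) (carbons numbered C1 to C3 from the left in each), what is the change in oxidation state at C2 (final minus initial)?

+2

Before: C2 has 2 bonds to C, 2 bonds to H → oxidation state -2.
After: C2 has 2 bonds to C, 1 bond to H, 1 bond to Cl → oxidation state 0.
Δ = 0 − (-2) = +2, so this is an oxidation at C2.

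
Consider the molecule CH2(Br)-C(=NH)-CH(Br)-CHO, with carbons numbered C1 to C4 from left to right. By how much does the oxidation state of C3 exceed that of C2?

-2

C3: 2C, 1H, 1Br → 0 − 1 + 1 = 0
C2: 2C, 2N → 0 + 2 = +2
Difference: 0 − (+2) = -2.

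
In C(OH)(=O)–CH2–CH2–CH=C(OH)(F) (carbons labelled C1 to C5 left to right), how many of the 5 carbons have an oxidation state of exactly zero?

Count +1 for every bond to an atom more electronegative than carbon and −1 for every bond to one less electronegative; C–C bonds are 0. Tallying each carbon:
C1: 1C, 3O → 0 + 3 = +3
C2: 2C, 2H → 0 − 2 = -2
C3: 2C, 2H → 0 − 2 = -2
C4: 3C, 1H → 0 − 1 = -1
C5: 2C, 1O, 1F → 0 + 1 + 1 = +2
0 carbons meet the condition.

0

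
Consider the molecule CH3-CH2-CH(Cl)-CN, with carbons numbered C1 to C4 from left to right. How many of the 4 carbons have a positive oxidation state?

1

Tallying each carbon's bonds:
C1: 1C, 3H → 0 − 3 = -3
C2: 2C, 2H → 0 − 2 = -2
C3: 2C, 1H, 1Cl → 0 − 1 + 1 = 0
C4: 1C, 3N → 0 + 3 = +3
1 carbon (C4) meets the condition.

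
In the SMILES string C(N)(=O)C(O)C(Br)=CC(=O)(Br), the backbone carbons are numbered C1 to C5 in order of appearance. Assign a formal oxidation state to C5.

+3

Each bond to a more electronegative atom (O, N, halogen) counts +1, each bond to a less electronegative atom (H, metal, B, Si) counts −1, and each C–C bond counts 0.
C5 has one bond to C (0), a double bond to O (2×+1 = +2), one bond to Br (+1).
Oxidation state = 0 + 2 + 1 = +3.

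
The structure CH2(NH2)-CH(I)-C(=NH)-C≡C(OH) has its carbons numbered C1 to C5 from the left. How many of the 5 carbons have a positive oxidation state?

2

Tallying each carbon's bonds:
C1: 1C, 2H, 1N → 0 − 2 + 1 = -1
C2: 2C, 1H, 1I → 0 − 1 + 1 = 0
C3: 2C, 2N → 0 + 2 = +2
C4: 4C → 0 = 0
C5: 3C, 1O → 0 + 1 = +1
2 carbons (C3, C5) meet the condition.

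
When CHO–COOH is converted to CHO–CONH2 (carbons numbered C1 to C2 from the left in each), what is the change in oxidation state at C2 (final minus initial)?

Before: C2 has 1 bond to C, 3 bonds to O → oxidation state +3.
After: C2 has 1 bond to C, 2 bonds to O, 1 bond to N → oxidation state +3.
Δ = +3 − (+3) = 0, so no net redox change at C2.

0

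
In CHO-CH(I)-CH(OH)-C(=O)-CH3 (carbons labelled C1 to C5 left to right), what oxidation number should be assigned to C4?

+2

C4 has one bond to C (0), one bond to C (0), a double bond to O (2×+1 = +2).
Oxidation state = 0 + 0 + 2 = +2.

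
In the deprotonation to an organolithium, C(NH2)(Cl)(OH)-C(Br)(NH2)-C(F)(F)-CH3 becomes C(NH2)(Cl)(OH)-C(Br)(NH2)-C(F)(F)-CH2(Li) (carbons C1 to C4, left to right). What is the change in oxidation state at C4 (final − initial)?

0

Before: C4 has 1 bond to C, 3 bonds to H → oxidation state -3.
After: C4 has 1 bond to C, 2 bonds to H, 1 bond to Li → oxidation state -3.
Δ = -3 − (-3) = 0, so no net redox change at C4.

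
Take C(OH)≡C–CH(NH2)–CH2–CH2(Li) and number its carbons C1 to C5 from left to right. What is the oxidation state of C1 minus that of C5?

C1: 3C, 1O → 0 + 1 = +1
C5: 1C, 2H, 1Li → 0 − 2 − 1 = -3
Difference: +1 − (-3) = +4.

+4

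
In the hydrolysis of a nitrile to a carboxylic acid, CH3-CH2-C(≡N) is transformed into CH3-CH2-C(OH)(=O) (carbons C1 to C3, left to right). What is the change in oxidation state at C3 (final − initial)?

Before: C3 has 1 bond to C, 3 bonds to N → oxidation state +3.
After: C3 has 1 bond to C, 3 bonds to O → oxidation state +3.
Δ = +3 − (+3) = 0, so no net redox change at C3.

0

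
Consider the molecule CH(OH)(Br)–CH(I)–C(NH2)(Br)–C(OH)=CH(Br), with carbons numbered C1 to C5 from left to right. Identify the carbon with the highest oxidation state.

C3

Tallying each carbon's bonds:
C1: 1C, 1H, 1O, 1Br → 0 − 1 + 1 + 1 = +1
C2: 2C, 1H, 1I → 0 − 1 + 1 = 0
C3: 2C, 1N, 1Br → 0 + 1 + 1 = +2
C4: 3C, 1O → 0 + 1 = +1
C5: 2C, 1H, 1Br → 0 − 1 + 1 = 0
The most oxidised carbon is C3 at +2.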